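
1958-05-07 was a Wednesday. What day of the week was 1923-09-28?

Count forward from the earlier date (September 28, 1923) to the later (May 7, 1958):
Day-of-year of September 28, 1923: 271.
Day-of-year of May 7, 1958: 127.
1923 has 365 days, so 365 − 271 = 94 days remain in 1923.
Full years 1924–1957: 25 common + 9 leap = 25×365 + 9×366 = 12419 days.
Total: 94 + 12419 + 127 = 12640 days.
12640 mod 7 = 5, so 5 days before Wednesday is Friday.

Friday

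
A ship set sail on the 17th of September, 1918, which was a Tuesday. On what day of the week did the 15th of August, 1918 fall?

Thursday

Count forward from the earlier date (August 15, 1918) to the later (September 17, 1918):
August 1918: 31 − 15 = 16 days remain.
September 1–17, 1918: 17 days.
Total: 16 + 17 = 33 days.
33 mod 7 = 5, so 5 days before Tuesday is Thursday.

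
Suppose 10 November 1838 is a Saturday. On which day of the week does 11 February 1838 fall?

Sunday

Count forward from the earlier date (February 11, 1838) to the later (November 10, 1838):
February 1838: 28 − 11 = 17 days remain (1838 is not a leap year, so February has 28 days).
Then March (31), April (30), May (31), June (30), July (31), August (31), September (30), October (31): 31 + 30 + 31 + 30 + 31 + 31 + 30 + 31 = 245 days.
November 1–10, 1838: 10 days.
Total: 17 + 245 + 10 = 272 days.
272 mod 7 = 6, so 6 days before Saturday is Sunday.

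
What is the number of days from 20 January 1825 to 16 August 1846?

From January 20, 1825 to January 20, 1846: 21 years, of which 5 contain a Feb 29 — 16×365 + 5×366 = 7670 days.
January 1846: 31 − 20 = 11 days remain.
Then February 1846 (28), March (31), April (30), May (31), June (30), July (31): 28 + 31 + 30 + 31 + 30 + 31 = 181 days.
August 1–16, 1846: 16 days.
Residual: 208 days.
Total: 7878 days.

7878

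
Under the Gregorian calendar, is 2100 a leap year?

No

2100 is not a leap year (divisible by 100 but not 400).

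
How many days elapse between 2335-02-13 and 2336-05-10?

452

February 2335: 28 − 13 = 15 days remain (2335 is not a leap year, so February has 28 days).
Then 14 full months totalling 427 days.
May 1–10, 2336: 10 days.
Total: 15 + 427 + 10 = 452 days.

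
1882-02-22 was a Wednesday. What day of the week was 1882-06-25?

Sunday

February 1882: 28 − 22 = 6 days remain (1882 is not a leap year, so February has 28 days).
Then March (31), April (30), May (31): 31 + 30 + 31 = 92 days.
June 1–25, 1882: 25 days.
Total: 6 + 92 + 25 = 123 days.
123 mod 7 = 4, so 4 days after Wednesday is Sunday.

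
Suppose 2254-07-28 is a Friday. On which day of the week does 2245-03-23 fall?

Sunday

Count forward from the earlier date (March 23, 2245) to the later (July 28, 2254):
From March 23, 2245 to March 23, 2254: 9 years, of which 2 contain a Feb 29 — 7×365 + 2×366 = 3287 days.
March 2254: 31 − 23 = 8 days remain.
Then April (30), May (31), June (30): 30 + 31 + 30 = 91 days.
July 1–28, 2254: 28 days.
Residual: 127 days.
Total: 3414 days.
3414 mod 7 = 5, so 5 days before Friday is Sunday.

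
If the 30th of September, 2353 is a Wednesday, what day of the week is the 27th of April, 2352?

Sunday

Count forward from the earlier date (April 27, 2352) to the later (September 30, 2353):
April 2352: 30 − 27 = 3 days remain.
Then 16 full months totalling 488 days.
September 1–30, 2353: 30 days.
Total: 3 + 488 + 30 = 521 days.
521 mod 7 = 3, so 3 days before Wednesday is Sunday.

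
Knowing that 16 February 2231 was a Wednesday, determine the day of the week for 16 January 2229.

Count forward from the earlier date (January 16, 2229) to the later (February 16, 2231):
January 2229: 31 − 16 = 15 days remain.
Then 24 full months totalling 730 days.
February 1–16, 2231: 16 days (2231 is not a leap year).
Total: 15 + 730 + 16 = 761 days.
761 mod 7 = 5, so 5 days before Wednesday is Friday.

Friday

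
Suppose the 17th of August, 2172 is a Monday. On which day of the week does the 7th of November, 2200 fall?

Friday

From August 17, 2172 to August 17, 2200: 28 years, of which 6 contain a Feb 29 — 22×365 + 6×366 = 10226 days.
(2200 is not a leap year (divisible by 100 but not 400).)
August 2200: 31 − 17 = 14 days remain.
Then September (30), October (31): 30 + 31 = 61 days.
November 1–7, 2200: 7 days.
Residual: 82 days.
Total: 10308 days.
10308 mod 7 = 4, so 4 days after Monday is Friday.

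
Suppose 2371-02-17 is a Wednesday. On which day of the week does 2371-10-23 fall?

Saturday

February 2371: 28 − 17 = 11 days remain (2371 is not a leap year, so February has 28 days).
Then March (31), April (30), May (31), June (30), July (31), August (31), September (30): 31 + 30 + 31 + 30 + 31 + 31 + 30 = 214 days.
October 1–23, 2371: 23 days.
Total: 11 + 214 + 23 = 248 days.
248 mod 7 = 3, so 3 days after Wednesday is Saturday.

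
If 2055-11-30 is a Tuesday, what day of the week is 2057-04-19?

Thursday

Day-of-year of November 30, 2055: 334.
Day-of-year of April 19, 2057: 109.
2055 has 365 days, so 365 − 334 = 31 days remain in 2055.
Full years: 2056: 366. Sum = 366.
Total: 31 + 366 + 109 = 506 days.
506 mod 7 = 2, so 2 days after Tuesday is Thursday.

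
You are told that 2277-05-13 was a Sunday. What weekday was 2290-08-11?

Day-of-year of May 13, 2277: 133.
Day-of-year of August 11, 2290: 223.
2277 has 365 days, so 365 − 133 = 232 days remain in 2277.
Full years 2278–2289: 9 common + 3 leap = 9×365 + 3×366 = 4383 days.
Total: 232 + 4383 + 223 = 4838 days.
4838 mod 7 = 1, so 1 day after Sunday is Monday.

Monday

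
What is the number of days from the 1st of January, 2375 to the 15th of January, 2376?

379

January 2375: 31 − 1 = 30 days remain.
Then 11 full months totalling 334 days.
January 1–15, 2376: 15 days.
Total: 30 + 334 + 15 = 379 days.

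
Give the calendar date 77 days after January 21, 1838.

April 8, 1838

Count 77 days after January 21, 1838:
January 1838: 31 − 21 = 10 days remain.
Then February 1838 (28), March (31): 28 + 31 = 59 days.
April 1–8, 1838: 8 days.
Total: 10 + 59 + 8 = 77 days.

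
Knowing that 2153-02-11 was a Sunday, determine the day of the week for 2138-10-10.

Count forward from the earlier date (October 10, 2138) to the later (February 11, 2153):
From October 10, 2138 to October 10, 2152: 14 years, of which 4 contain a Feb 29 — 10×365 + 4×366 = 5114 days.
October 2152: 31 − 10 = 21 days remain.
Then November (30), December (31), January (31): 30 + 31 + 31 = 92 days.
February 1–11, 2153: 11 days (2153 is not a leap year).
Residual: 124 days.
Total: 5238 days.
5238 mod 7 = 2, so 2 days before Sunday is Friday.

Friday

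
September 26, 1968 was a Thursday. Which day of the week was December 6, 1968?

Friday

September 1968: 30 − 26 = 4 days remain.
Then October (31), November (30): 31 + 30 = 61 days.
December 1–6, 1968: 6 days.
Total: 4 + 61 + 6 = 71 days.
71 mod 7 = 1, so 1 day after Thursday is Friday.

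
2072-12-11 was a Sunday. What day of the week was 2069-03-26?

Tuesday

Count forward from the earlier date (March 26, 2069) to the later (December 11, 2072):
Day-of-year of March 26, 2069: 85.
Day-of-year of December 11, 2072: 346.
2069 has 365 days, so 365 − 85 = 280 days remain in 2069.
Full years: 2070: 365; 2071: 365. Sum = 730.
Total: 280 + 730 + 346 = 1356 days.
1356 mod 7 = 5, so 5 days before Sunday is Tuesday.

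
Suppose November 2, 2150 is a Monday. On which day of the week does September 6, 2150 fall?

Count forward from the earlier date (September 6, 2150) to the later (November 2, 2150):
September 2150: 30 − 6 = 24 days remain.
Then October (31): 31 days.
November 1–2, 2150: 2 days.
Total: 24 + 31 + 2 = 57 days.
57 mod 7 = 1, so 1 day before Monday is Sunday.

Sunday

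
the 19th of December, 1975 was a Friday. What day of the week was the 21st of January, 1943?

Thursday

Count forward from the earlier date (January 21, 1943) to the later (December 19, 1975):
Day-of-year of January 21, 1943: 21.
Day-of-year of December 19, 1975: 353.
1943 has 365 days, so 365 − 21 = 344 days remain in 1943.
Full years 1944–1974: 23 common + 8 leap = 23×365 + 8×366 = 11323 days.
Total: 344 + 11323 + 353 = 12020 days.
12020 mod 7 = 1, so 1 day before Friday is Thursday.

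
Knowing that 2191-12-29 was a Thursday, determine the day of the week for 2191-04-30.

Saturday

Count forward from the earlier date (April 30, 2191) to the later (December 29, 2191):
April 2191: 30 − 30 = 0 days remain.
Then May (31), June (30), July (31), August (31), September (30), October (31), November (30): 31 + 30 + 31 + 31 + 30 + 31 + 30 = 214 days.
December 1–29, 2191: 29 days.
Total: 0 + 214 + 29 = 243 days.
243 mod 7 = 5, so 5 days before Thursday is Saturday.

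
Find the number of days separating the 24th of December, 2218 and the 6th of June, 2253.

12583

Day-of-year of December 24, 2218: 358.
Day-of-year of June 6, 2253: 157.
2218 has 365 days, so 365 − 358 = 7 days remain in 2218.
Full years 2219–2252: 25 common + 9 leap = 25×365 + 9×366 = 12419 days.
Total: 7 + 12419 + 157 = 12583 days.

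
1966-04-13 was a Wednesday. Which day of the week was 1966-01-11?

Count forward from the earlier date (January 11, 1966) to the later (April 13, 1966):
January 1966: 31 − 11 = 20 days remain.
Then February 1966 (28), March (31): 28 + 31 = 59 days.
April 1–13, 1966: 13 days.
Total: 20 + 59 + 13 = 92 days.
92 mod 7 = 1, so 1 day before Wednesday is Tuesday.

Tuesday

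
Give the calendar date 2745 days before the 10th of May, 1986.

the 3rd of November, 1978

Count 2745 days before May 10, 1986:
From November 3, 1978 to November 3, 1985: 7 years, of which 2 contain a Feb 29 — 5×365 + 2×366 = 2557 days.
November 1985: 30 − 3 = 27 days remain.
Then December (31), January (31), February 1986 (28), March (31), April (30): 31 + 31 + 28 + 31 + 30 = 151 days.
May 1–10, 1986: 10 days.
Residual: 188 days.
Total: 2745 days.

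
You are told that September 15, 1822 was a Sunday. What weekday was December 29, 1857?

Tuesday

Day-of-year of September 15, 1822: 258.
Day-of-year of December 29, 1857: 363.
1822 has 365 days, so 365 − 258 = 107 days remain in 1822.
Full years 1823–1856: 25 common + 9 leap = 25×365 + 9×366 = 12419 days.
Total: 107 + 12419 + 363 = 12889 days.
12889 mod 7 = 2, so 2 days after Sunday is Tuesday.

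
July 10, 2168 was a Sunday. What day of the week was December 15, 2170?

Saturday

July 10, 2168 → July 10, 2169: 365 days.
July 10, 2169 → July 10, 2170: 365 days.
July 2170: 31 − 10 = 21 days remain.
Then August (31), September (30), October (31), November (30): 31 + 30 + 31 + 30 = 122 days.
December 1–15, 2170: 15 days.
Residual: 158 days.
Total: 888 days.
888 mod 7 = 6, so 6 days after Sunday is Saturday.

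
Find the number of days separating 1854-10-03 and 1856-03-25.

539

October 3, 1854 → October 3, 1855: 365 days.
October 1855: 31 − 3 = 28 days remain.
Then November (30), December (31), January (31), February 1856 (29): 30 + 31 + 31 + 29 = 121 days.
March 1–25, 1856: 25 days.
Residual: 174 days.
Total: 539 days.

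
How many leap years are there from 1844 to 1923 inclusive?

19

Years divisible by 4: 1844, 1848, …, 1920 — 20 in all.
Of these, 1900 is divisible by 100 but not 400, so not leap.
Leap years: 20 − 1 = 19.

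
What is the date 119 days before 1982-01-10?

1981-09-13

Count 119 days before January 10, 1982:
September 1981: 30 − 13 = 17 days remain.
Then October (31), November (30), December (31): 31 + 30 + 31 = 92 days.
January 1–10, 1982: 10 days.
Residual: 119 days.
Total: 119 days.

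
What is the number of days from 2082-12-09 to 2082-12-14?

5

Within December 2082: 14 − 9 = 5 days.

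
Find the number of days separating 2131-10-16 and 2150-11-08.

6963

From October 16, 2131 to October 16, 2150: 19 years, of which 5 contain a Feb 29 — 14×365 + 5×366 = 6940 days.
October 2150: 31 − 16 = 15 days remain.
November 1–8, 2150: 8 days.
Residual: 23 days.
Total: 6963 days.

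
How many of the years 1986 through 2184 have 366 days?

Years divisible by 4: 1988, 1992, …, 2184 — 50 in all.
Of these, 2100 is divisible by 100 but not 400, so not leap.
2000 is divisible by 400, so still leap.
Leap years: 50 − 1 = 49.

49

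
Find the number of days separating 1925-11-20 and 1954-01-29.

10297

From November 20, 1925 to November 20, 1953: 28 years, of which 7 contain a Feb 29 — 21×365 + 7×366 = 10227 days.
November 1953: 30 − 20 = 10 days remain.
Then December (31): 31 days.
January 1–29, 1954: 29 days.
Residual: 70 days.
Total: 10297 days.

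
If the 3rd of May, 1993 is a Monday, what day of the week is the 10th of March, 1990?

Count forward from the earlier date (March 10, 1990) to the later (May 3, 1993):
March 10, 1990 → March 10, 1991: 365 days.
March 10, 1991 → March 10, 1992: 366 days (1992 is a leap year).
March 10, 1992 → March 10, 1993: 365 days.
March 1993: 31 − 10 = 21 days remain.
Then April (30): 30 days.
May 1–3, 1993: 3 days.
Residual: 54 days.
Total: 1150 days.
1150 mod 7 = 2, so 2 days before Monday is Saturday.

Saturday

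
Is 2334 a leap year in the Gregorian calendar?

No

2334 is not a leap year.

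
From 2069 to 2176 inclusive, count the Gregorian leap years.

Years divisible by 4: 2072, 2076, …, 2176 — 27 in all.
Of these, 2100 is divisible by 100 but not 400, so not leap.
Leap years: 27 − 1 = 26.

26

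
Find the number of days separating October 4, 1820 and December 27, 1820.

October 1820: 31 − 4 = 27 days remain.
Then November (30): 30 days.
December 1–27, 1820: 27 days.
Total: 27 + 30 + 27 = 84 days.

84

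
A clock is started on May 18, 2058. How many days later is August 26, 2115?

20918

From May 18, 2058 to May 18, 2115: 57 years, of which 13 contain a Feb 29 — 44×365 + 13×366 = 20818 days.
(2100 is not a leap year (divisible by 100 but not 400).)
May 2115: 31 − 18 = 13 days remain.
Then June (30), July (31): 30 + 31 = 61 days.
August 1–26, 2115: 26 days.
Residual: 100 days.
Total: 20918 days.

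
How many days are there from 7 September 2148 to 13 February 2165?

6003

Day-of-year of September 7, 2148: 251.
Day-of-year of February 13, 2165: 44.
2148 has 366 days, so 366 − 251 = 115 days remain in 2148.
Full years 2149–2164: 12 common + 4 leap = 12×365 + 4×366 = 5844 days.
Total: 115 + 5844 + 44 = 6003 days.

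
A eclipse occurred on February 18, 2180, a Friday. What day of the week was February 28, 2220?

Monday

From February 18, 2180 to February 18, 2220: 40 years, of which 9 contain a Feb 29 — 31×365 + 9×366 = 14609 days.
(2200 is not a leap year (divisible by 100 but not 400).)
Within February 2220: 28 − 18 = 10 days.
Total: 14619 days.
14619 mod 7 = 3, so 3 days after Friday is Monday.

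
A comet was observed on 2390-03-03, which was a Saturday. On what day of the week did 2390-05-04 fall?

March 2390: 31 − 3 = 28 days remain.
Then April (30): 30 days.
May 1–4, 2390: 4 days.
Total: 28 + 30 + 4 = 62 days.
62 mod 7 = 6, so 6 days after Saturday is Friday.

Friday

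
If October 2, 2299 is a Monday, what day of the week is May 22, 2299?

Count forward from the earlier date (May 22, 2299) to the later (October 2, 2299):
May 2299: 31 − 22 = 9 days remain.
Then June (30), July (31), August (31), September (30): 30 + 31 + 31 + 30 = 122 days.
October 1–2, 2299: 2 days.
Total: 9 + 122 + 2 = 133 days.
133 is a multiple of 7, so May 22, 2299 falls on the same weekday: Monday.

Monday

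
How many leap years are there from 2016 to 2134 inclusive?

29

Years divisible by 4: 2016, 2020, …, 2132 — 30 in all.
Of these, 2100 is divisible by 100 but not 400, so not leap.
Leap years: 30 − 1 = 29.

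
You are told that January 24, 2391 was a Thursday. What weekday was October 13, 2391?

January 2391: 31 − 24 = 7 days remain.
Then February 2391 (28), March (31), April (30), May (31), June (30), July (31), August (31), September (30): 28 + 31 + 30 + 31 + 30 + 31 + 31 + 30 = 242 days.
October 1–13, 2391: 13 days.
Total: 7 + 242 + 13 = 262 days.
262 mod 7 = 3, so 3 days after Thursday is Sunday.

Sunday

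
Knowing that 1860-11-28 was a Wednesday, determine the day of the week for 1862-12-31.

Wednesday

November 1860: 30 − 28 = 2 days remain.
Then 24 full months totalling 730 days.
December 1–31, 1862: 31 days.
Total: 2 + 730 + 31 = 763 days.
763 is a multiple of 7, so 1862-12-31 falls on the same weekday: Wednesday.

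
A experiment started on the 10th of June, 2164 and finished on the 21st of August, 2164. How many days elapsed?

June 2164: 30 − 10 = 20 days remain.
Then July (31): 31 days.
August 1–21, 2164: 21 days.
Total: 20 + 31 + 21 = 72 days.

72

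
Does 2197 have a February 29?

No

2197 is not a leap year.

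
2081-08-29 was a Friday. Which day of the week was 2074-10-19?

Friday

Count forward from the earlier date (October 19, 2074) to the later (August 29, 2081):
October 19, 2074 → October 19, 2075: 365 days.
October 19, 2075 → October 19, 2076: 366 days (2076 is a leap year).
October 19, 2076 → October 19, 2077: 365 days.
October 19, 2077 → October 19, 2078: 365 days.
October 19, 2078 → October 19, 2079: 365 days.
October 19, 2079 → October 19, 2080: 366 days (2080 is a leap year).
October 2080: 31 − 19 = 12 days remain.
Then 9 full months totalling 273 days.
August 1–29, 2081: 29 days.
Residual: 314 days.
Total: 2506 days.
2506 is a multiple of 7, so 2074-10-19 falls on the same weekday: Friday.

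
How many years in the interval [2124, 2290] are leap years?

Years divisible by 4: 2124, 2128, …, 2288 — 42 in all.
Of these, 2200 is divisible by 100 but not 400, so not leap.
Leap years: 42 − 1 = 41.

41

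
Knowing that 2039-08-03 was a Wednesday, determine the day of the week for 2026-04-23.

Thursday

Count forward from the earlier date (April 23, 2026) to the later (August 3, 2039):
From April 23, 2026 to April 23, 2039: 13 years, of which 3 contain a Feb 29 — 10×365 + 3×366 = 4748 days.
April 2039: 30 − 23 = 7 days remain.
Then May (31), June (30), July (31): 31 + 30 + 31 = 92 days.
August 1–3, 2039: 3 days.
Residual: 102 days.
Total: 4850 days.
4850 mod 7 = 6, so 6 days before Wednesday is Thursday.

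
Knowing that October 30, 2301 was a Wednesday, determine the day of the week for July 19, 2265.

Wednesday

Count forward from the earlier date (July 19, 2265) to the later (October 30, 2301):
Day-of-year of July 19, 2265: 200.
Day-of-year of October 30, 2301: 303.
2265 has 365 days, so 365 − 200 = 165 days remain in 2265.
Full years 2266–2300: 27 common + 8 leap = 27×365 + 8×366 = 12783 days.
Total: 165 + 12783 + 303 = 13251 days.
13251 is a multiple of 7, so July 19, 2265 falls on the same weekday: Wednesday.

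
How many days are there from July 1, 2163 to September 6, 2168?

1894

Day-of-year of July 1, 2163: 182.
Day-of-year of September 6, 2168: 250.
2163 has 365 days, so 365 − 182 = 183 days remain in 2163.
Full years: 2164: 366; 2165: 365; 2166: 365; 2167: 365. Sum = 1461.
Total: 183 + 1461 + 250 = 1894 days.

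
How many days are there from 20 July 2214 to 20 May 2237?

Day-of-year of July 20, 2214: 201.
Day-of-year of May 20, 2237: 140.
2214 has 365 days, so 365 − 201 = 164 days remain in 2214.
Full years 2215–2236: 16 common + 6 leap = 16×365 + 6×366 = 8036 days.
Total: 164 + 8036 + 140 = 8340 days.

8340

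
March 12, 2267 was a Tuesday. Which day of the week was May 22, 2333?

Day-of-year of March 12, 2267: 71.
Day-of-year of May 22, 2333: 142.
2267 has 365 days, so 365 − 71 = 294 days remain in 2267.
Full years 2268–2332: 49 common + 16 leap = 49×365 + 16×366 = 23741 days.
Total: 294 + 23741 + 142 = 24177 days.
24177 mod 7 = 6, so 6 days after Tuesday is Monday.

Monday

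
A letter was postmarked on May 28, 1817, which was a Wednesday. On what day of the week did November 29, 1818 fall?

Day-of-year of May 28, 1817: 148.
Day-of-year of November 29, 1818: 333.
1817 has 365 days, so 365 − 148 = 217 days remain in 1817.
Total: 217 + 333 = 550 days.
550 mod 7 = 4, so 4 days after Wednesday is Sunday.

Sunday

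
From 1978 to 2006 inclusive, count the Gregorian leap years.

7

Years divisible by 4 in [1978, 2006]: 1980, 1984, 1988, 1992, 1996, 2000, 2004.
2000 is divisible by 400, so still leap.
No century exceptions apply. Count: 7.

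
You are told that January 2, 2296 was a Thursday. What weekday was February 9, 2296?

January 2296: 31 − 2 = 29 days remain.
February 1–9, 2296: 9 days (2296 is a leap year).
Total: 29 + 9 = 38 days.
38 mod 7 = 3, so 3 days after Thursday is Sunday.

Sunday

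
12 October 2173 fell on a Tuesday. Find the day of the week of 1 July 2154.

Monday

Count forward from the earlier date (July 1, 2154) to the later (October 12, 2173):
From July 1, 2154 to July 1, 2173: 19 years, of which 5 contain a Feb 29 — 14×365 + 5×366 = 6940 days.
July 2173: 31 − 1 = 30 days remain.
Then August (31), September (30): 31 + 30 = 61 days.
October 1–12, 2173: 12 days.
Residual: 103 days.
Total: 7043 days.
7043 mod 7 = 1, so 1 day before Tuesday is Monday.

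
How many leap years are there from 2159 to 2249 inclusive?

Years divisible by 4: 2160, 2164, …, 2248 — 23 in all.
Of these, 2200 is divisible by 100 but not 400, so not leap.
Leap years: 23 − 1 = 22.

22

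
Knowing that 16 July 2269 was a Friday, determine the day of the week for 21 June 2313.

Saturday

From July 16, 2269 to July 16, 2312: 43 years, of which 10 contain a Feb 29 — 33×365 + 10×366 = 15705 days.
(2300 is not a leap year (divisible by 100 but not 400).)
July 2312: 31 − 16 = 15 days remain.
Then 10 full months totalling 304 days.
June 1–21, 2313: 21 days.
Residual: 340 days.
Total: 16045 days.
16045 mod 7 = 1, so 1 day after Friday is Saturday.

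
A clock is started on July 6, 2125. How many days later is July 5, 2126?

July 2125: 31 − 6 = 25 days remain.
Then 11 full months totalling 334 days.
July 1–5, 2126: 5 days.
Residual: 364 days.
Total: 364 days.

364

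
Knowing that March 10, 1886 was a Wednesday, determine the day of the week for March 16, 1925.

From March 10, 1886 to March 10, 1925: 39 years, of which 9 contain a Feb 29 — 30×365 + 9×366 = 14244 days.
(1900 is not a leap year (divisible by 100 but not 400).)
Within March 1925: 16 − 10 = 6 days.
Total: 14250 days.
14250 mod 7 = 5, so 5 days after Wednesday is Monday.

Monday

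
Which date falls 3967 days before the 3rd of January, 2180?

the 22nd of February, 2169

Count 3967 days before January 3, 2180:
From February 22, 2169 to February 22, 2179: 10 years, of which 2 contain a Feb 29 — 8×365 + 2×366 = 3652 days.
February 2179: 28 − 22 = 6 days remain (2179 is not a leap year, so February has 28 days).
Then 10 full months totalling 306 days.
January 1–3, 2180: 3 days.
Residual: 315 days.
Total: 3967 days.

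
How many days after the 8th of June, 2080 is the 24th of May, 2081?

Day-of-year of June 8, 2080: 160.
Day-of-year of May 24, 2081: 144.
2080 has 366 days, so 366 − 160 = 206 days remain in 2080.
Total: 206 + 144 = 350 days.

350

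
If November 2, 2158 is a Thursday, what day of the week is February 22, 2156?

Count forward from the earlier date (February 22, 2156) to the later (November 2, 2158):
February 2156: 29 − 22 = 7 days remain (2156 is a leap year, so February has 29 days).
Then 32 full months totalling 975 days.
November 1–2, 2158: 2 days.
Total: 7 + 975 + 2 = 984 days.
984 mod 7 = 4, so 4 days before Thursday is Sunday.

Sunday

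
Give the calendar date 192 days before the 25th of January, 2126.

the 17th of July, 2125

Count 192 days before January 25, 2126:
July 2125: 31 − 17 = 14 days remain.
Then August (31), September (30), October (31), November (30), December (31): 31 + 30 + 31 + 30 + 31 = 153 days.
January 1–25, 2126: 25 days.
Total: 14 + 153 + 25 = 192 days.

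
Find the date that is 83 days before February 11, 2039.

November 20, 2038

Count 83 days before February 11, 2039:
November 2038: 30 − 20 = 10 days remain.
Then December (31), January (31): 31 + 31 = 62 days.
February 1–11, 2039: 11 days (2039 is not a leap year).
Residual: 83 days.
Total: 83 days.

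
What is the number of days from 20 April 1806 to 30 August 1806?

132

April 1806: 30 − 20 = 10 days remain.
Then May (31), June (30), July (31): 31 + 30 + 31 = 92 days.
August 1–30, 1806: 30 days.
Total: 10 + 92 + 30 = 132 days.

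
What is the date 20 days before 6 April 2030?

17 March 2030

Count 20 days before April 6, 2030:
March 2030: 31 − 17 = 14 days remain.
April 1–6, 2030: 6 days.
Total: 14 + 6 = 20 days.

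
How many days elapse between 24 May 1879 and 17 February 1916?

From May 24, 1879 to May 24, 1915: 36 years, of which 8 contain a Feb 29 — 28×365 + 8×366 = 13148 days.
(1900 is not a leap year (divisible by 100 but not 400).)
May 1915: 31 − 24 = 7 days remain.
Then June (30), July (31), August (31), September (30), October (31), November (30), December (31), January (31): 30 + 31 + 31 + 30 + 31 + 30 + 31 + 31 = 245 days.
February 1–17, 1916: 17 days (1916 is a leap year).
Residual: 269 days.
Total: 13417 days.

13417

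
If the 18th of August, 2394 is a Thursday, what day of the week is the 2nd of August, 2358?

Count forward from the earlier date (August 2, 2358) to the later (August 18, 2394):
From August 2, 2358 to August 2, 2394: 36 years, of which 9 contain a Feb 29 — 27×365 + 9×366 = 13149 days.
Within August 2394: 18 − 2 = 16 days.
Total: 13165 days.
13165 mod 7 = 5, so 5 days before Thursday is Saturday.

Saturday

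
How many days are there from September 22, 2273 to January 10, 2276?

Day-of-year of September 22, 2273: 265.
Day-of-year of January 10, 2276: 10.
2273 has 365 days, so 365 − 265 = 100 days remain in 2273.
Full years: 2274: 365; 2275: 365. Sum = 730.
Total: 100 + 730 + 10 = 840 days.

840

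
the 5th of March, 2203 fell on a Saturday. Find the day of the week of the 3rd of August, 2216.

From March 5, 2203 to March 5, 2216: 13 years, of which 4 contain a Feb 29 — 9×365 + 4×366 = 4749 days.
March 2216: 31 − 5 = 26 days remain.
Then April (30), May (31), June (30), July (31): 30 + 31 + 30 + 31 = 122 days.
August 1–3, 2216: 3 days.
Residual: 151 days.
Total: 4900 days.
4900 is a multiple of 7, so the 3rd of August, 2216 falls on the same weekday: Saturday.

Saturday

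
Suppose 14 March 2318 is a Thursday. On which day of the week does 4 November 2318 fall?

Monday

March 2318: 31 − 14 = 17 days remain.
Then April (30), May (31), June (30), July (31), August (31), September (30), October (31): 30 + 31 + 30 + 31 + 31 + 30 + 31 = 214 days.
November 1–4, 2318: 4 days.
Total: 17 + 214 + 4 = 235 days.
235 mod 7 = 4, so 4 days after Thursday is Monday.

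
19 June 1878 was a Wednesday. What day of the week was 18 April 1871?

Tuesday

Count forward from the earlier date (April 18, 1871) to the later (June 19, 1878):
Day-of-year of April 18, 1871: 108.
Day-of-year of June 19, 1878: 170.
1871 has 365 days, so 365 − 108 = 257 days remain in 1871.
Full years: 1872: 366; 1873: 365; 1874: 365; 1875: 365; 1876: 366; 1877: 365. Sum = 2192.
Total: 257 + 2192 + 170 = 2619 days.
2619 mod 7 = 1, so 1 day before Wednesday is Tuesday.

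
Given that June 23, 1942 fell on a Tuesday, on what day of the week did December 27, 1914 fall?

Count forward from the earlier date (December 27, 1914) to the later (June 23, 1942):
From December 27, 1914 to December 27, 1941: 27 years, of which 7 contain a Feb 29 — 20×365 + 7×366 = 9862 days.
December 1941: 31 − 27 = 4 days remain.
Then January (31), February 1942 (28), March (31), April (30), May (31): 31 + 28 + 31 + 30 + 31 = 151 days.
June 1–23, 1942: 23 days.
Residual: 178 days.
Total: 10040 days.
10040 mod 7 = 2, so 2 days before Tuesday is Sunday.

Sunday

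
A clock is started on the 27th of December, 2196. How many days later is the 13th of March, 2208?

From December 27, 2196 to December 27, 2207: 11 years, of which 1 contains a Feb 29 — 10×365 + 1×366 = 4016 days.
(2200 is not a leap year (divisible by 100 but not 400).)
December 2207: 31 − 27 = 4 days remain.
Then January (31), February 2208 (29): 31 + 29 = 60 days.
March 1–13, 2208: 13 days.
Residual: 77 days.
Total: 4093 days.

4093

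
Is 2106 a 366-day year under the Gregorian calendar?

2106 is not a leap year.

No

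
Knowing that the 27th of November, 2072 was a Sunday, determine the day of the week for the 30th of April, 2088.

From November 27, 2072 to November 27, 2087: 15 years, of which 3 contain a Feb 29 — 12×365 + 3×366 = 5478 days.
November 2087: 30 − 27 = 3 days remain.
Then December (31), January (31), February 2088 (29), March (31): 31 + 31 + 29 + 31 = 122 days.
April 1–30, 2088: 30 days.
Residual: 155 days.
Total: 5633 days.
5633 mod 7 = 5, so 5 days after Sunday is Friday.

Friday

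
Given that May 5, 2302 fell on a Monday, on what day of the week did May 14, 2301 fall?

Count forward from the earlier date (May 14, 2301) to the later (May 5, 2302):
May 2301: 31 − 14 = 17 days remain.
Then 11 full months totalling 334 days.
May 1–5, 2302: 5 days.
Total: 17 + 334 + 5 = 356 days.
356 mod 7 = 6, so 6 days before Monday is Tuesday.

Tuesday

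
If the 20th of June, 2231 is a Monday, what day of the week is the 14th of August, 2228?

Thursday

Count forward from the earlier date (August 14, 2228) to the later (June 20, 2231):
August 14, 2228 → August 14, 2229: 365 days.
August 14, 2229 → August 14, 2230: 365 days.
August 2230: 31 − 14 = 17 days remain.
Then 9 full months totalling 273 days.
June 1–20, 2231: 20 days.
Residual: 310 days.
Total: 1040 days.
1040 mod 7 = 4, so 4 days before Monday is Thursday.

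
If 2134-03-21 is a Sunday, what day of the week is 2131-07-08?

Count forward from the earlier date (July 8, 2131) to the later (March 21, 2134):
Day-of-year of July 8, 2131: 189.
Day-of-year of March 21, 2134: 80.
2131 has 365 days, so 365 − 189 = 176 days remain in 2131.
Full years: 2132: 366; 2133: 365. Sum = 731.
Total: 176 + 731 + 80 = 987 days.
987 is a multiple of 7, so 2131-07-08 falls on the same weekday: Sunday.

Sunday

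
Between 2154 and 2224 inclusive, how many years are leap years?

17

Years divisible by 4: 2156, 2160, …, 2224 — 18 in all.
Of these, 2200 is divisible by 100 but not 400, so not leap.
Leap years: 18 − 1 = 17.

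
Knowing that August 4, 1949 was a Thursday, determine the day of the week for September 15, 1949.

August 1949: 31 − 4 = 27 days remain.
September 1–15, 1949: 15 days.
Total: 27 + 15 = 42 days.
42 is a multiple of 7, so September 15, 1949 falls on the same weekday: Thursday.

Thursday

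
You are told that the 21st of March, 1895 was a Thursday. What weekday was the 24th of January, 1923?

From March 21, 1895 to March 21, 1922: 27 years, of which 6 contain a Feb 29 — 21×365 + 6×366 = 9861 days.
(1900 is not a leap year (divisible by 100 but not 400).)
March 1922: 31 − 21 = 10 days remain.
Then 9 full months totalling 275 days.
January 1–24, 1923: 24 days.
Residual: 309 days.
Total: 10170 days.
10170 mod 7 = 6, so 6 days after Thursday is Wednesday.

Wednesday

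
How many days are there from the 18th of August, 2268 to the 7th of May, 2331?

22906

Day-of-year of August 18, 2268: 231.
Day-of-year of May 7, 2331: 127.
2268 has 366 days, so 366 − 231 = 135 days remain in 2268.
Full years 2269–2330: 48 common + 14 leap = 48×365 + 14×366 = 22644 days.
Total: 135 + 22644 + 127 = 22906 days.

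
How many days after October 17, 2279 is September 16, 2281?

700

Day-of-year of October 17, 2279: 290.
Day-of-year of September 16, 2281: 259.
2279 has 365 days, so 365 − 290 = 75 days remain in 2279.
Full years: 2280: 366. Sum = 366.
Total: 75 + 366 + 259 = 700 days.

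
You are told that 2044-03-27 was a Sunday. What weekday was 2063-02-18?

Sunday

Day-of-year of March 27, 2044: 87.
Day-of-year of February 18, 2063: 49.
2044 has 366 days, so 366 − 87 = 279 days remain in 2044.
Full years 2045–2062: 14 common + 4 leap = 14×365 + 4×366 = 6574 days.
Total: 279 + 6574 + 49 = 6902 days.
6902 is a multiple of 7, so 2063-02-18 falls on the same weekday: Sunday.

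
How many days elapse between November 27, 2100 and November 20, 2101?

358

November 2100: 30 − 27 = 3 days remain.
Then 11 full months totalling 335 days.
November 1–20, 2101: 20 days.
Total: 3 + 335 + 20 = 358 days.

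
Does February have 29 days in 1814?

No

1814 is not a leap year.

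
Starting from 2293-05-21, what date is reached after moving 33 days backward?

2293-04-18

Count 33 days before May 21, 2293:
April 2293: 30 − 18 = 12 days remain.
May 1–21, 2293: 21 days.
Total: 12 + 21 = 33 days.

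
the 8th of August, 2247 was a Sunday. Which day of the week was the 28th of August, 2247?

Saturday

Within August 2247: 28 − 8 = 20 days.
20 mod 7 = 6, so 6 days after Sunday is Saturday.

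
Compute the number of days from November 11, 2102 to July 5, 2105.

967

November 11, 2102 → November 11, 2103: 365 days.
November 11, 2103 → November 11, 2104: 366 days (2104 is a leap year).
November 2104: 30 − 11 = 19 days remain.
Then December (31), January (31), February 2105 (28), March (31), April (30), May (31), June (30): 31 + 31 + 28 + 31 + 30 + 31 + 30 = 212 days.
July 1–5, 2105: 5 days.
Residual: 236 days.
Total: 967 days.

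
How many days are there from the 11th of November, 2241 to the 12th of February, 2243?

458

November 2241: 30 − 11 = 19 days remain.
Then 14 full months totalling 427 days.
February 1–12, 2243: 12 days (2243 is not a leap year).
Total: 19 + 427 + 12 = 458 days.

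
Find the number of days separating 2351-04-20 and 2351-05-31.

41

April 2351: 30 − 20 = 10 days remain.
May 1–31, 2351: 31 days.
Total: 10 + 31 = 41 days.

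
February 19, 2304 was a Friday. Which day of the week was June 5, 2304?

Sunday

February 2304: 29 − 19 = 10 days remain (2304 is a leap year, so February has 29 days).
Then March (31), April (30), May (31): 31 + 30 + 31 = 92 days.
June 1–5, 2304: 5 days.
Total: 10 + 92 + 5 = 107 days.
107 mod 7 = 2, so 2 days after Friday is Sunday.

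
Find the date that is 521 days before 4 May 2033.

30 November 2031

Count 521 days before May 4, 2033:
November 30, 2031 → November 30, 2032: 366 days (2032 is a leap year).
November 2032: 30 − 30 = 0 days remain.
Then December (31), January (31), February 2033 (28), March (31), April (30): 31 + 31 + 28 + 31 + 30 = 151 days.
May 1–4, 2033: 4 days.
Residual: 155 days.
Total: 521 days.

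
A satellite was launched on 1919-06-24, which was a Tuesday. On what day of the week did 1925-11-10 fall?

Tuesday

June 24, 1919 → June 24, 1920: 366 days (1920 is a leap year).
June 24, 1920 → June 24, 1921: 365 days.
June 24, 1921 → June 24, 1922: 365 days.
June 24, 1922 → June 24, 1923: 365 days.
June 24, 1923 → June 24, 1924: 366 days (1924 is a leap year).
June 24, 1924 → June 24, 1925: 365 days.
June 1925: 30 − 24 = 6 days remain.
Then July (31), August (31), September (30), October (31): 31 + 31 + 30 + 31 = 123 days.
November 1–10, 1925: 10 days.
Residual: 139 days.
Total: 2331 days.
2331 is a multiple of 7, so 1925-11-10 falls on the same weekday: Tuesday.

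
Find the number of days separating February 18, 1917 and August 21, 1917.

February 1917: 28 − 18 = 10 days remain (1917 is not a leap year, so February has 28 days).
Then March (31), April (30), May (31), June (30), July (31): 31 + 30 + 31 + 30 + 31 = 153 days.
August 1–21, 1917: 21 days.
Total: 10 + 153 + 21 = 184 days.

184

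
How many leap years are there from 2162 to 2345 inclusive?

Years divisible by 4: 2164, 2168, …, 2344 — 46 in all.
Of these, 2200, 2300 are divisible by 100 but not 400, so not leap.
Leap years: 46 − 2 = 44.

44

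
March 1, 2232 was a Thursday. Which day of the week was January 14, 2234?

March 2232: 31 − 1 = 30 days remain.
Then 21 full months totalling 640 days.
January 1–14, 2234: 14 days.
Total: 30 + 640 + 14 = 684 days.
684 mod 7 = 5, so 5 days after Thursday is Tuesday.

Tuesday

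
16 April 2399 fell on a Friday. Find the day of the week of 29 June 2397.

Sunday

Count forward from the earlier date (June 29, 2397) to the later (April 16, 2399):
June 2397: 30 − 29 = 1 day remains.
Then 21 full months totalling 639 days.
April 1–16, 2399: 16 days.
Total: 1 + 639 + 16 = 656 days.
656 mod 7 = 5, so 5 days before Friday is Sunday.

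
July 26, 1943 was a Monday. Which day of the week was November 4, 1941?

Count forward from the earlier date (November 4, 1941) to the later (July 26, 1943):
Day-of-year of November 4, 1941: 308.
Day-of-year of July 26, 1943: 207.
1941 has 365 days, so 365 − 308 = 57 days remain in 1941.
Full years: 1942: 365. Sum = 365.
Total: 57 + 365 + 207 = 629 days.
629 mod 7 = 6, so 6 days before Monday is Tuesday.

Tuesday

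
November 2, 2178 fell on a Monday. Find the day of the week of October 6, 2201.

Tuesday

From November 2, 2178 to November 2, 2200: 22 years, of which 5 contain a Feb 29 — 17×365 + 5×366 = 8035 days.
(2200 is not a leap year (divisible by 100 but not 400).)
November 2200: 30 − 2 = 28 days remain.
Then 10 full months totalling 304 days.
October 1–6, 2201: 6 days.
Residual: 338 days.
Total: 8373 days.
8373 mod 7 = 1, so 1 day after Monday is Tuesday.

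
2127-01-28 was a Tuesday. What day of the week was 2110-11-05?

Wednesday

Count forward from the earlier date (November 5, 2110) to the later (January 28, 2127):
From November 5, 2110 to November 5, 2126: 16 years, of which 4 contain a Feb 29 — 12×365 + 4×366 = 5844 days.
November 2126: 30 − 5 = 25 days remain.
Then December (31): 31 days.
January 1–28, 2127: 28 days.
Residual: 84 days.
Total: 5928 days.
5928 mod 7 = 6, so 6 days before Tuesday is Wednesday.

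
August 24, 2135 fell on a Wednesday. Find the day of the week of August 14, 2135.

Sunday

Count forward from the earlier date (August 14, 2135) to the later (August 24, 2135):
Within August 2135: 24 − 14 = 10 days.
10 mod 7 = 3, so 3 days before Wednesday is Sunday.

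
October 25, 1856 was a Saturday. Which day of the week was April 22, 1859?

October 25, 1856 → October 25, 1857: 365 days.
October 25, 1857 → October 25, 1858: 365 days.
October 1858: 31 − 25 = 6 days remain.
Then November (30), December (31), January (31), February 1859 (28), March (31): 30 + 31 + 31 + 28 + 31 = 151 days.
April 1–22, 1859: 22 days.
Residual: 179 days.
Total: 909 days.
909 mod 7 = 6, so 6 days after Saturday is Friday.

Friday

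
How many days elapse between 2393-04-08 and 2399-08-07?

2312

April 8, 2393 → April 8, 2394: 365 days.
April 8, 2394 → April 8, 2395: 365 days.
April 8, 2395 → April 8, 2396: 366 days (2396 is a leap year).
April 8, 2396 → April 8, 2397: 365 days.
April 8, 2397 → April 8, 2398: 365 days.
April 8, 2398 → April 8, 2399: 365 days.
April 2399: 30 − 8 = 22 days remain.
Then May (31), June (30), July (31): 31 + 30 + 31 = 92 days.
August 1–7, 2399: 7 days.
Residual: 121 days.
Total: 2312 days.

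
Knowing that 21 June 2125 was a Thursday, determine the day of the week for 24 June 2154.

From June 21, 2125 to June 21, 2154: 29 years, of which 7 contain a Feb 29 — 22×365 + 7×366 = 10592 days.
Within June 2154: 24 − 21 = 3 days.
Total: 10595 days.
10595 mod 7 = 4, so 4 days after Thursday is Monday.

Monday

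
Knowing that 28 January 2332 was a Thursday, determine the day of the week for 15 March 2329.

Friday

Count forward from the earlier date (March 15, 2329) to the later (January 28, 2332):
Day-of-year of March 15, 2329: 74.
Day-of-year of January 28, 2332: 28.
2329 has 365 days, so 365 − 74 = 291 days remain in 2329.
Full years: 2330: 365; 2331: 365. Sum = 730.
Total: 291 + 730 + 28 = 1049 days.
1049 mod 7 = 6, so 6 days before Thursday is Friday.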